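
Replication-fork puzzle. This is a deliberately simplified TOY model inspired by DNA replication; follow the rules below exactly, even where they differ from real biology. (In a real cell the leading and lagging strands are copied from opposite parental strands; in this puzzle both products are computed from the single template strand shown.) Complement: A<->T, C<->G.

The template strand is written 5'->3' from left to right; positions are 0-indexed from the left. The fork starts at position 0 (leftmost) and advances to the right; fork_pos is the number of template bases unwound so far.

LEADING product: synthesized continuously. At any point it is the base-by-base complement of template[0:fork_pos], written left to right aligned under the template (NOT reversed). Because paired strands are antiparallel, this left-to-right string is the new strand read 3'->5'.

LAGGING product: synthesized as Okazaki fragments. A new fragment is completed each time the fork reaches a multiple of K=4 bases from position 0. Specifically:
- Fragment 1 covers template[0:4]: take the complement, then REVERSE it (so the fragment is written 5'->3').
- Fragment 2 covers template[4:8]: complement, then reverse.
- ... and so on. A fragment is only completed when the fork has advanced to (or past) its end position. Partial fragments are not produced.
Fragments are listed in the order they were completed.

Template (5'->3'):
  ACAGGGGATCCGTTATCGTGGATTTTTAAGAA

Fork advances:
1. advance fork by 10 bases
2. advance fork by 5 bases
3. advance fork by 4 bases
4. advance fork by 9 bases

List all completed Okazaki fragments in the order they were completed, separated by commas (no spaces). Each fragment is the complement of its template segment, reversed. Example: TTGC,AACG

Answer: CTGT,TCCC,CGGA,ATAA,CACG,AATC,TAAA

Derivation:
Step 1: advance 10 -> fork_pos = 0 + 10 = 10. Reached multiple(s) of 4: 4, 8 -> fragments 1-2 completed (2 total).
Step 2: advance 5 -> fork_pos = 10 + 5 = 15. Reached multiple(s) of 4: 12 -> fragment 3 completed (3 total).
Step 3: advance 4 -> fork_pos = 15 + 4 = 19. Reached multiple(s) of 4: 16 -> fragment 4 completed (4 total).
Step 4: advance 9 -> fork_pos = 19 + 9 = 28. Reached multiple(s) of 4: 20, 24, 28 -> fragments 5-7 completed (7 total).
Final fork_pos = 28, so 7 fragment(s) are complete. Build each: template segment -> complement -> reverse.
Fragment 1: template[0:4] = ACAG -> complement TGTC -> reversed CTGT
Fragment 2: template[4:8] = GGGA -> complement CCCT -> reversed TCCC
Fragment 3: template[8:12] = TCCG -> complement AGGC -> reversed CGGA
Fragment 4: template[12:16] = TTAT -> complement AATA -> reversed ATAA
Fragment 5: template[16:20] = CGTG -> complement GCAC -> reversed CACG
Fragment 6: template[20:24] = GATT -> complement CTAA -> reversed AATC
Fragment 7: template[24:28] = TTTA -> complement AAAT -> reversed TAAA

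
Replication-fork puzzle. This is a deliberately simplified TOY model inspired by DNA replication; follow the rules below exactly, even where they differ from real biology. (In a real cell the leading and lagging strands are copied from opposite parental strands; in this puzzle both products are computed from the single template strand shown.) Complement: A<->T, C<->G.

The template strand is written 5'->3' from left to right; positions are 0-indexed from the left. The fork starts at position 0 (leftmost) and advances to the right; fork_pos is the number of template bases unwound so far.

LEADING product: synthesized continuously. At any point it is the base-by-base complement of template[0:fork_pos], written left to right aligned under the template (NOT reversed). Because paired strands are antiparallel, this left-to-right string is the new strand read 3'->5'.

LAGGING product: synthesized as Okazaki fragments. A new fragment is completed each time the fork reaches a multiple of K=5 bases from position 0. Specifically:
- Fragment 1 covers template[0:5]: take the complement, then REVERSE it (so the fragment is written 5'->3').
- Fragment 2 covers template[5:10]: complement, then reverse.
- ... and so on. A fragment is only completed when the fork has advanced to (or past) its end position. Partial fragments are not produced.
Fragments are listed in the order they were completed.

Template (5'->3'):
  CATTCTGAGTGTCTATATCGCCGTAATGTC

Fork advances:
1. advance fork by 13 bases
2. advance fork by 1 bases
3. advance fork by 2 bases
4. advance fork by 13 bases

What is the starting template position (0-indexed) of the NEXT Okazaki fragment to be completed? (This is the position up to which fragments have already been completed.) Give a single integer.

Answer: 25

Derivation:
Step 1: advance 13 -> fork_pos = 0 + 13 = 13. Reached multiple(s) of 5: 5, 10 -> fragments 1-2 completed (2 total).
Step 2: advance 1 -> fork_pos = 13 + 1 = 14. Next multiple of 5 is 15 (not reached); still 2 fragment(s).
Step 3: advance 2 -> fork_pos = 14 + 2 = 16. Reached multiple(s) of 5: 15 -> fragment 3 completed (3 total).
Step 4: advance 13 -> fork_pos = 16 + 13 = 29. Reached multiple(s) of 5: 20, 25 -> fragments 4-5 completed (5 total).
5 fragment(s) completed, covering template[0:25] (5 x 5 = 25). The next fragment, fragment 6, covers template[25:30], so it starts at position 25.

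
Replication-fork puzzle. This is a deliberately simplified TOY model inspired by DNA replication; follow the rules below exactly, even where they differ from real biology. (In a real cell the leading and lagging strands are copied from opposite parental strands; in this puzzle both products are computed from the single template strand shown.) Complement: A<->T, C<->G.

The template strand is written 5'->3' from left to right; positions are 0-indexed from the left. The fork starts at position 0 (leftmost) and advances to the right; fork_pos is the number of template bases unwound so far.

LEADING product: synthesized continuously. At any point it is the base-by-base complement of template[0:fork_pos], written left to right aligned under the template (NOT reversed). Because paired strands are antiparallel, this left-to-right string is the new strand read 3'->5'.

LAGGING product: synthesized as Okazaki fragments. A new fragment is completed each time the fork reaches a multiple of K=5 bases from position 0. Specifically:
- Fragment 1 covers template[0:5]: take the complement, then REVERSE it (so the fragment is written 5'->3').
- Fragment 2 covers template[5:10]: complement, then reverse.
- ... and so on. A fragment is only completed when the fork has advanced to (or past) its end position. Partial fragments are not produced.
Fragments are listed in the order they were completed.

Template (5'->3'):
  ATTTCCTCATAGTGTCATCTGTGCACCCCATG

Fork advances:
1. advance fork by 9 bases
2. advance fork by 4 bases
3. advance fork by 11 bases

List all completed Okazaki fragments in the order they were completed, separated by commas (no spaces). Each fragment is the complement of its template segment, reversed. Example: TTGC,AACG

Answer: GAAAT,ATGAG,ACACT,AGATG

Derivation:
Step 1: advance 9 -> fork_pos = 0 + 9 = 9. Reached multiple(s) of 5: 5 -> fragment 1 completed (1 total).
Step 2: advance 4 -> fork_pos = 9 + 4 = 13. Reached multiple(s) of 5: 10 -> fragment 2 completed (2 total).
Step 3: advance 11 -> fork_pos = 13 + 11 = 24. Reached multiple(s) of 5: 15, 20 -> fragments 3-4 completed (4 total).
Final fork_pos = 24, so 4 fragment(s) are complete. Build each: template segment -> complement -> reverse.
Fragment 1: template[0:5] = ATTTC -> complement TAAAG -> reversed GAAAT
Fragment 2: template[5:10] = CTCAT -> complement GAGTA -> reversed ATGAG
Fragment 3: template[10:15] = AGTGT -> complement TCACA -> reversed ACACT
Fragment 4: template[15:20] = CATCT -> complement GTAGA -> reversed AGATG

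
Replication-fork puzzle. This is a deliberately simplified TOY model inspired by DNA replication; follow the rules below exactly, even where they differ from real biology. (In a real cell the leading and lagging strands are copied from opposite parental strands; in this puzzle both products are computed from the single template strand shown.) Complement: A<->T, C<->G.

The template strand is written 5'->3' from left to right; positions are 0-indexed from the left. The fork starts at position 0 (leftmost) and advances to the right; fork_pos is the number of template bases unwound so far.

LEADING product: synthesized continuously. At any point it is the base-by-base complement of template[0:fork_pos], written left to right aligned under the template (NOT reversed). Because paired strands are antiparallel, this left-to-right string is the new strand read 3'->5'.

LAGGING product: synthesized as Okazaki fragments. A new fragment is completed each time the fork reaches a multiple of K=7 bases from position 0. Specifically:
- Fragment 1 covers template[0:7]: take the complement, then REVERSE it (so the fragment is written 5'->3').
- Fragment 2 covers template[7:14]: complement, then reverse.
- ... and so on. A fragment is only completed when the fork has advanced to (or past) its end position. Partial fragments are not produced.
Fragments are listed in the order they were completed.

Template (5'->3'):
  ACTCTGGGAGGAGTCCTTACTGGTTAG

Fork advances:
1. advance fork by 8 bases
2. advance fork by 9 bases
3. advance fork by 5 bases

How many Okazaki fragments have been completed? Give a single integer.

Answer: 3

Derivation:
Step 1: advance 8 -> fork_pos = 0 + 8 = 8. Reached multiple(s) of 7: 7 -> fragment 1 completed (1 total).
Step 2: advance 9 -> fork_pos = 8 + 9 = 17. Reached multiple(s) of 7: 14 -> fragment 2 completed (2 total).
Step 3: advance 5 -> fork_pos = 17 + 5 = 22. Reached multiple(s) of 7: 21 -> fragment 3 completed (3 total).
Check: final fork_pos = 22; the multiples of 7 that are <= 22 are 7..21 -> 22 // 7 = 3 completed fragment(s).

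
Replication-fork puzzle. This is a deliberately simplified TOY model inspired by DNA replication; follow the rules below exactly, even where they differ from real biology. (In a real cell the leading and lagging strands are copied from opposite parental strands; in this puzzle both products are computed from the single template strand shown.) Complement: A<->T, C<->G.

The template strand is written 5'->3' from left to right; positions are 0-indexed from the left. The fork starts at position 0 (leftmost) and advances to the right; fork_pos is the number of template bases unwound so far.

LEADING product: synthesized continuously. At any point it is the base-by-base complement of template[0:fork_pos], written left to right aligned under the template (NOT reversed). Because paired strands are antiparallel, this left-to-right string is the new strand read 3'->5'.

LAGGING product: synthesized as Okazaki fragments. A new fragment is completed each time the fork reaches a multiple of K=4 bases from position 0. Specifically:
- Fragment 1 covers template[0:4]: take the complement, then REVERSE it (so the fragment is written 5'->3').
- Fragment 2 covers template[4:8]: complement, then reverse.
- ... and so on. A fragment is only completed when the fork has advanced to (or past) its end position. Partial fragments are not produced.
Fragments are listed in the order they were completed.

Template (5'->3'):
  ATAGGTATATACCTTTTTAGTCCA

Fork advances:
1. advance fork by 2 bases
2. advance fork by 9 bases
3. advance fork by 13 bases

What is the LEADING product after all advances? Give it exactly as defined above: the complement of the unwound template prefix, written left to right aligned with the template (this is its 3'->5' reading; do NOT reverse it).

Step 1: advance 2 -> fork_pos = 0 + 2 = 2.
Step 2: advance 9 -> fork_pos = 2 + 9 = 11.
Step 3: advance 13 -> fork_pos = 11 + 13 = 24.
Unwound prefix: template[0:24] = ATAGGTATATACCTTTTTAGTCCA
Complement it base by base (A<->T, C<->G), keeping left-to-right order:
  [0:5] ATAGG -> TATCC
  [5:10] TATAT -> ATATA
  [10:15] ACCTT -> TGGAA
  [15:20] TTTAG -> AAATC
  [20:24] TCCA -> AGGT
Concatenate: TATCCATATATGGAAAAATCAGGT (length 24; written aligned with the template, i.e. 3'->5').

Answer: TATCCATATATGGAAAAATCAGGT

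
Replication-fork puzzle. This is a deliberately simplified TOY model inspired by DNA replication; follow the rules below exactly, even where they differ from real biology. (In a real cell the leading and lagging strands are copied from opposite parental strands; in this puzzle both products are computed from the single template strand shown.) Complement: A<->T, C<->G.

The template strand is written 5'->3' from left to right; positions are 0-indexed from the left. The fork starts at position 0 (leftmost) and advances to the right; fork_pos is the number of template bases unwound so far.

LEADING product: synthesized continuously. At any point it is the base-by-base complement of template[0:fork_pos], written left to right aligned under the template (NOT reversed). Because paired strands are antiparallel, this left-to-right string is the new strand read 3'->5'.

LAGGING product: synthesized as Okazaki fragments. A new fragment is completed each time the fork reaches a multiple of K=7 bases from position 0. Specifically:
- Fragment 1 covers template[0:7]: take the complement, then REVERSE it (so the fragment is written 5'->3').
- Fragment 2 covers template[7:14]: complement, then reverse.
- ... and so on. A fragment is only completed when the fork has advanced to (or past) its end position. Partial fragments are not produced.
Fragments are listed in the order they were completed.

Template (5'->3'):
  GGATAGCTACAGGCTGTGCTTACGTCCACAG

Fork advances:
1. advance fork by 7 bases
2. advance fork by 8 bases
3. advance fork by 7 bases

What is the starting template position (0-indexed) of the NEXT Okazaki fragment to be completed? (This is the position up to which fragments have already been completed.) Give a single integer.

Answer: 21

Derivation:
Step 1: advance 7 -> fork_pos = 0 + 7 = 7. Reached multiple(s) of 7: 7 -> fragment 1 completed (1 total).
Step 2: advance 8 -> fork_pos = 7 + 8 = 15. Reached multiple(s) of 7: 14 -> fragment 2 completed (2 total).
Step 3: advance 7 -> fork_pos = 15 + 7 = 22. Reached multiple(s) of 7: 21 -> fragment 3 completed (3 total).
3 fragment(s) completed, covering template[0:21] (3 x 7 = 21). The next fragment, fragment 4, covers template[21:28], so it starts at position 21.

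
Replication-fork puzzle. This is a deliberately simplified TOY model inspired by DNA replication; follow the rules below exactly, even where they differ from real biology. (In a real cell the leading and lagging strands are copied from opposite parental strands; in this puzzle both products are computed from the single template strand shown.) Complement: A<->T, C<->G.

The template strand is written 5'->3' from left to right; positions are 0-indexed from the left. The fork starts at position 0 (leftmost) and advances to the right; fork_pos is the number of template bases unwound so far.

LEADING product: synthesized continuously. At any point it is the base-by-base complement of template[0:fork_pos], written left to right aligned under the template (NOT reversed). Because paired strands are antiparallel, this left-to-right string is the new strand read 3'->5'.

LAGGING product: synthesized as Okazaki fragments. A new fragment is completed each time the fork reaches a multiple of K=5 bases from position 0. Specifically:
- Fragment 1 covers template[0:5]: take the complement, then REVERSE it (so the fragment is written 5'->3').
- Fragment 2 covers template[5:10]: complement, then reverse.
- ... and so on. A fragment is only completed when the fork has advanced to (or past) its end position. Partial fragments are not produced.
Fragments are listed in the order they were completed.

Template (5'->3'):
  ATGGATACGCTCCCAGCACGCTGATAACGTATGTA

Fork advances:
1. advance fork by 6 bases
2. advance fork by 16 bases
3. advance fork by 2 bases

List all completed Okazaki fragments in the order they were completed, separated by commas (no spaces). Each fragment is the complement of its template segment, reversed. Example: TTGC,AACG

Step 1: advance 6 -> fork_pos = 0 + 6 = 6. Reached multiple(s) of 5: 5 -> fragment 1 completed (1 total).
Step 2: advance 16 -> fork_pos = 6 + 16 = 22. Reached multiple(s) of 5: 10, 15, 20 -> fragments 2-4 completed (4 total).
Step 3: advance 2 -> fork_pos = 22 + 2 = 24. Next multiple of 5 is 25 (not reached); still 4 fragment(s).
Final fork_pos = 24, so 4 fragment(s) are complete. Build each: template segment -> complement -> reverse.
Fragment 1: template[0:5] = ATGGA -> complement TACCT -> reversed TCCAT
Fragment 2: template[5:10] = TACGC -> complement ATGCG -> reversed GCGTA
Fragment 3: template[10:15] = TCCCA -> complement AGGGT -> reversed TGGGA
Fragment 4: template[15:20] = GCACG -> complement CGTGC -> reversed CGTGC

Answer: TCCAT,GCGTA,TGGGA,CGTGC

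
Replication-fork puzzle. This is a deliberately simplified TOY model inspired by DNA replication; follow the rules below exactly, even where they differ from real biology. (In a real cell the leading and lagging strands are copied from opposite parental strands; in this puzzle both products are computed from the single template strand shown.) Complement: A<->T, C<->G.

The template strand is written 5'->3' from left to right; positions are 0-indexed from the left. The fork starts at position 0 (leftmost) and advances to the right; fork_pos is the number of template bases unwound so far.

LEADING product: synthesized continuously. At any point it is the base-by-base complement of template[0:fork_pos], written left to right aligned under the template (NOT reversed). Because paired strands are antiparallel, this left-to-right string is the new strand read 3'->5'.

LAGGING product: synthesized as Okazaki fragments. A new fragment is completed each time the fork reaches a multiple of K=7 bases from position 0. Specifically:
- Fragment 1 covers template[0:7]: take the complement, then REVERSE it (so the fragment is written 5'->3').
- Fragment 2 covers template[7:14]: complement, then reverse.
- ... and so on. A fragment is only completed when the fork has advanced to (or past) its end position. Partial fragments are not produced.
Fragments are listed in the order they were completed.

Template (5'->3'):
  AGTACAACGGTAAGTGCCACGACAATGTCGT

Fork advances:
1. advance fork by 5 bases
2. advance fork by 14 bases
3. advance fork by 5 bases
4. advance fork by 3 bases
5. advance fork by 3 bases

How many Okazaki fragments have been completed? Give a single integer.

Answer: 4

Derivation:
Step 1: advance 5 -> fork_pos = 0 + 5 = 5. Next multiple of 7 is 7 (not reached); still 0 fragment(s).
Step 2: advance 14 -> fork_pos = 5 + 14 = 19. Reached multiple(s) of 7: 7, 14 -> fragments 1-2 completed (2 total).
Step 3: advance 5 -> fork_pos = 19 + 5 = 24. Reached multiple(s) of 7: 21 -> fragment 3 completed (3 total).
Step 4: advance 3 -> fork_pos = 24 + 3 = 27. Next multiple of 7 is 28 (not reached); still 3 fragment(s).
Step 5: advance 3 -> fork_pos = 27 + 3 = 30. Reached multiple(s) of 7: 28 -> fragment 4 completed (4 total).
Check: final fork_pos = 30; the multiples of 7 that are <= 30 are 7..28 -> 30 // 7 = 4 completed fragment(s).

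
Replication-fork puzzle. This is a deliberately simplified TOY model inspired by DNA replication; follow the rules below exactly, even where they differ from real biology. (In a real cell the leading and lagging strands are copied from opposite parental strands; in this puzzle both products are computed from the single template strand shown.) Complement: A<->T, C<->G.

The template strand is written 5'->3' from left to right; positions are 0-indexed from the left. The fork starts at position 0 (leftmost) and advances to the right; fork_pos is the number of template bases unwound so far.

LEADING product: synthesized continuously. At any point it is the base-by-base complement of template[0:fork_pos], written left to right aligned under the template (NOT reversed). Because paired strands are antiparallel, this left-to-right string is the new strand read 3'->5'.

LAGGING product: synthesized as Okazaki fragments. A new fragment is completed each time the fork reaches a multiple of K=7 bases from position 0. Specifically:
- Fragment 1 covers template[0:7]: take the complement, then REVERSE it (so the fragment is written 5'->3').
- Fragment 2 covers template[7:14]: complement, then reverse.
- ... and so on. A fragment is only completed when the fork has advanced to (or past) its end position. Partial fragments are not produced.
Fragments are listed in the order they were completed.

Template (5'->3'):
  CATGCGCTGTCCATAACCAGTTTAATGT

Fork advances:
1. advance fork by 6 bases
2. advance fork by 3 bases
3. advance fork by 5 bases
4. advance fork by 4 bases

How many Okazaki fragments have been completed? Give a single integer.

Answer: 2

Derivation:
Step 1: advance 6 -> fork_pos = 0 + 6 = 6. Next multiple of 7 is 7 (not reached); still 0 fragment(s).
Step 2: advance 3 -> fork_pos = 6 + 3 = 9. Reached multiple(s) of 7: 7 -> fragment 1 completed (1 total).
Step 3: advance 5 -> fork_pos = 9 + 5 = 14. Reached multiple(s) of 7: 14 -> fragment 2 completed (2 total).
Step 4: advance 4 -> fork_pos = 14 + 4 = 18. Next multiple of 7 is 21 (not reached); still 2 fragment(s).
Check: final fork_pos = 18; the multiples of 7 that are <= 18 are 7..14 -> 18 // 7 = 2 completed fragment(s).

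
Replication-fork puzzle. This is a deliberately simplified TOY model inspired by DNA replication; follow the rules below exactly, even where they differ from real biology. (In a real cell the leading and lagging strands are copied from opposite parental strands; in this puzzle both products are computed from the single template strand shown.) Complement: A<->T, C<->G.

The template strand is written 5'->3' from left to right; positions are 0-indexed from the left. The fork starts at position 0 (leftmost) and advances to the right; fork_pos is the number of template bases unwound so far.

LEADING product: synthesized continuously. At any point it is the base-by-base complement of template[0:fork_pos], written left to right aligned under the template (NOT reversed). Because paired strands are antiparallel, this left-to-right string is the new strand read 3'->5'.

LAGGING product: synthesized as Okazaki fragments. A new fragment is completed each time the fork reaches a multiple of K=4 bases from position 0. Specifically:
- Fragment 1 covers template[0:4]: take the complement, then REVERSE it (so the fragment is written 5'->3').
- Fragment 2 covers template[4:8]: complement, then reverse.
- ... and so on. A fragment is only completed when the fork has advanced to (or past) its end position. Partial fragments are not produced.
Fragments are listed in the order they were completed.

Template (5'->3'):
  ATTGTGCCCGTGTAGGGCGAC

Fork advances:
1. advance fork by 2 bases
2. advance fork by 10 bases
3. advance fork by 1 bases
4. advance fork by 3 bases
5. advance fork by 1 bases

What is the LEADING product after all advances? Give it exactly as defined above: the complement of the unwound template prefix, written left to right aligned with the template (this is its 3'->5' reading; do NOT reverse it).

Step 1: advance 2 -> fork_pos = 0 + 2 = 2.
Step 2: advance 10 -> fork_pos = 2 + 10 = 12.
Step 3: advance 1 -> fork_pos = 12 + 1 = 13.
Step 4: advance 3 -> fork_pos = 13 + 3 = 16.
Step 5: advance 1 -> fork_pos = 16 + 1 = 17.
Unwound prefix: template[0:17] = ATTGTGCCCGTGTAGGG
Complement it base by base (A<->T, C<->G), keeping left-to-right order:
  [0:5] ATTGT -> TAACA
  [5:10] GCCCG -> CGGGC
  [10:15] TGTAG -> ACATC
  [15:17] GG -> CC
Concatenate: TAACACGGGCACATCCC (length 17; written aligned with the template, i.e. 3'->5').

Answer: TAACACGGGCACATCCC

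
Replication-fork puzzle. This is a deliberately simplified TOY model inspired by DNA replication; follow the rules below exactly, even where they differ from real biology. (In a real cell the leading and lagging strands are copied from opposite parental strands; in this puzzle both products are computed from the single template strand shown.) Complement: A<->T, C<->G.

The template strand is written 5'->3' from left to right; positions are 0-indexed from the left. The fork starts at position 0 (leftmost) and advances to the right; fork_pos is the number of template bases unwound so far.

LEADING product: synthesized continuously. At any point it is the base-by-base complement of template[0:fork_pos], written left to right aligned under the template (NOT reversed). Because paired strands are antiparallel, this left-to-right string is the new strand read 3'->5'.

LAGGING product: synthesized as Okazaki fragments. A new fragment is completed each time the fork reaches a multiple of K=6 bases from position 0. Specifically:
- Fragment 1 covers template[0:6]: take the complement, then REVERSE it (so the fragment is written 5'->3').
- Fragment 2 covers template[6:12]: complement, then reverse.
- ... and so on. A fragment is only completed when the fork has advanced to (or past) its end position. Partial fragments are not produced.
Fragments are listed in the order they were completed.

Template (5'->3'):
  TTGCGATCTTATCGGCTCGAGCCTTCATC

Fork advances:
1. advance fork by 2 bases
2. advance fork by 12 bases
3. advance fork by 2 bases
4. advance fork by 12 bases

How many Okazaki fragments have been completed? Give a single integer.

Answer: 4

Derivation:
Step 1: advance 2 -> fork_pos = 0 + 2 = 2. Next multiple of 6 is 6 (not reached); still 0 fragment(s).
Step 2: advance 12 -> fork_pos = 2 + 12 = 14. Reached multiple(s) of 6: 6, 12 -> fragments 1-2 completed (2 total).
Step 3: advance 2 -> fork_pos = 14 + 2 = 16. Next multiple of 6 is 18 (not reached); still 2 fragment(s).
Step 4: advance 12 -> fork_pos = 16 + 12 = 28. Reached multiple(s) of 6: 18, 24 -> fragments 3-4 completed (4 total).
Check: final fork_pos = 28; the multiples of 6 that are <= 28 are 6..24 -> 28 // 6 = 4 completed fragment(s).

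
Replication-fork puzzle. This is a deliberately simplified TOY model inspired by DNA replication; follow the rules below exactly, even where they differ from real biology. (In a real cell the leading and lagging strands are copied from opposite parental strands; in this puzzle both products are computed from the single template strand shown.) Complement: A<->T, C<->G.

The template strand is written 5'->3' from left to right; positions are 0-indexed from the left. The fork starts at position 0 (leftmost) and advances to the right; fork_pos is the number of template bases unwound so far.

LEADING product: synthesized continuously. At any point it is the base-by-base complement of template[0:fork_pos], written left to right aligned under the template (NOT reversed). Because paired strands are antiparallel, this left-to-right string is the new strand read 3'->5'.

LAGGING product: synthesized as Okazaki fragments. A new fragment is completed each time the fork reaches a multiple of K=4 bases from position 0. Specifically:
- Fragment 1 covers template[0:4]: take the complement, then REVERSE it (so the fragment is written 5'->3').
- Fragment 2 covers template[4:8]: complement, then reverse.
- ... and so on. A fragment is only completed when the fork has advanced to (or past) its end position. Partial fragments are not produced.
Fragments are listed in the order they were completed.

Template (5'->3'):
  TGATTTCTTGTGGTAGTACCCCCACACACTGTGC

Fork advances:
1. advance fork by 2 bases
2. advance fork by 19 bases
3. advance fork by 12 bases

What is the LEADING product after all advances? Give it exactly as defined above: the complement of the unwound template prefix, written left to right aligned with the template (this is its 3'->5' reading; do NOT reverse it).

Step 1: advance 2 -> fork_pos = 0 + 2 = 2.
Step 2: advance 19 -> fork_pos = 2 + 19 = 21.
Step 3: advance 12 -> fork_pos = 21 + 12 = 33.
Unwound prefix: template[0:33] = TGATTTCTTGTGGTAGTACCCCCACACACTGTG
Complement it base by base (A<->T, C<->G), keeping left-to-right order:
  [0:5] TGATT -> ACTAA
  [5:10] TCTTG -> AGAAC
  [10:15] TGGTA -> ACCAT
  [15:20] GTACC -> CATGG
  [20:25] CCCAC -> GGGTG
  [25:30] ACACT -> TGTGA
  [30:33] GTG -> CAC
Concatenate: ACTAAAGAACACCATCATGGGGGTGTGTGACAC (length 33; written aligned with the template, i.e. 3'->5').

Answer: ACTAAAGAACACCATCATGGGGGTGTGTGACAC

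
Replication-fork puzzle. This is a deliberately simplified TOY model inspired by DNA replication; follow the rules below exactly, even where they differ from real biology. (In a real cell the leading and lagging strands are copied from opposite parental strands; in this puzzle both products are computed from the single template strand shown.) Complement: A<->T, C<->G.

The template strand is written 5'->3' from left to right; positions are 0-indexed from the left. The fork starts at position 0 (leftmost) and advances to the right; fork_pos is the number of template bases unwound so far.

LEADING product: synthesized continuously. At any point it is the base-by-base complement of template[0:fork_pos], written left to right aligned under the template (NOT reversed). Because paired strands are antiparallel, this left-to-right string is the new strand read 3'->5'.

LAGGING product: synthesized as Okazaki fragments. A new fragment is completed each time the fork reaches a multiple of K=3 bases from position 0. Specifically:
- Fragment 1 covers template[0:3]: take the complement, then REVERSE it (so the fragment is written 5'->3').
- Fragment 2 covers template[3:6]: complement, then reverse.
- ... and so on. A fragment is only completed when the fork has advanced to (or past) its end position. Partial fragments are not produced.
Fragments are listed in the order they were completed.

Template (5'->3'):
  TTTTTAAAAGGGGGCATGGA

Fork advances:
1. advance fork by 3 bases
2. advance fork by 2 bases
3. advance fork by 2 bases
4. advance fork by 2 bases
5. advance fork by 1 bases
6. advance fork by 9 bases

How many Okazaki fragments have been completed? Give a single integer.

Answer: 6

Derivation:
Step 1: advance 3 -> fork_pos = 0 + 3 = 3. Reached multiple(s) of 3: 3 -> fragment 1 completed (1 total).
Step 2: advance 2 -> fork_pos = 3 + 2 = 5. Next multiple of 3 is 6 (not reached); still 1 fragment(s).
Step 3: advance 2 -> fork_pos = 5 + 2 = 7. Reached multiple(s) of 3: 6 -> fragment 2 completed (2 total).
Step 4: advance 2 -> fork_pos = 7 + 2 = 9. Reached multiple(s) of 3: 9 -> fragment 3 completed (3 total).
Step 5: advance 1 -> fork_pos = 9 + 1 = 10. Next multiple of 3 is 12 (not reached); still 3 fragment(s).
Step 6: advance 9 -> fork_pos = 10 + 9 = 19. Reached multiple(s) of 3: 12, 15, 18 -> fragments 4-6 completed (6 total).
Check: final fork_pos = 19; the multiples of 3 that are <= 19 are 3..18 -> 19 // 3 = 6 completed fragment(s).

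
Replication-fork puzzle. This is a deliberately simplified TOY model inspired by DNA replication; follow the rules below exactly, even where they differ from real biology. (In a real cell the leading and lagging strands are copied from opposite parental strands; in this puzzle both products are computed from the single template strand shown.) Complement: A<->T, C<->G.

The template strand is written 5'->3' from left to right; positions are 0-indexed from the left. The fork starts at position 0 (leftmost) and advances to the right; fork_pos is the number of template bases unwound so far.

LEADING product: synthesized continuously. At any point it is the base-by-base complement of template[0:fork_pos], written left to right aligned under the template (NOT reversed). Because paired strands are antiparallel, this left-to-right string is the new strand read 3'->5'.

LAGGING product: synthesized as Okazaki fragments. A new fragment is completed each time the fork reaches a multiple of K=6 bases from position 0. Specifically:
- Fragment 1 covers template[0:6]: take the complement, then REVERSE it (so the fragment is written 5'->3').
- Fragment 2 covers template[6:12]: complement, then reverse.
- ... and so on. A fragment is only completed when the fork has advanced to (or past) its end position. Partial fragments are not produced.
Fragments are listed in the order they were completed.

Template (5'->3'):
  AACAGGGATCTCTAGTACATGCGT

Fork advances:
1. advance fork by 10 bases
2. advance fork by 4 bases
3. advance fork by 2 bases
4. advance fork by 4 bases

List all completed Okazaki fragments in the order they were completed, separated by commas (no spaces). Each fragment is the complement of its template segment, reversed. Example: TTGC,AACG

Step 1: advance 10 -> fork_pos = 0 + 10 = 10. Reached multiple(s) of 6: 6 -> fragment 1 completed (1 total).
Step 2: advance 4 -> fork_pos = 10 + 4 = 14. Reached multiple(s) of 6: 12 -> fragment 2 completed (2 total).
Step 3: advance 2 -> fork_pos = 14 + 2 = 16. Next multiple of 6 is 18 (not reached); still 2 fragment(s).
Step 4: advance 4 -> fork_pos = 16 + 4 = 20. Reached multiple(s) of 6: 18 -> fragment 3 completed (3 total).
Final fork_pos = 20, so 3 fragment(s) are complete. Build each: template segment -> complement -> reverse.
Fragment 1: template[0:6] = AACAGG -> complement TTGTCC -> reversed CCTGTT
Fragment 2: template[6:12] = GATCTC -> complement CTAGAG -> reversed GAGATC
Fragment 3: template[12:18] = TAGTAC -> complement ATCATG -> reversed GTACTA

Answer: CCTGTT,GAGATC,GTACTA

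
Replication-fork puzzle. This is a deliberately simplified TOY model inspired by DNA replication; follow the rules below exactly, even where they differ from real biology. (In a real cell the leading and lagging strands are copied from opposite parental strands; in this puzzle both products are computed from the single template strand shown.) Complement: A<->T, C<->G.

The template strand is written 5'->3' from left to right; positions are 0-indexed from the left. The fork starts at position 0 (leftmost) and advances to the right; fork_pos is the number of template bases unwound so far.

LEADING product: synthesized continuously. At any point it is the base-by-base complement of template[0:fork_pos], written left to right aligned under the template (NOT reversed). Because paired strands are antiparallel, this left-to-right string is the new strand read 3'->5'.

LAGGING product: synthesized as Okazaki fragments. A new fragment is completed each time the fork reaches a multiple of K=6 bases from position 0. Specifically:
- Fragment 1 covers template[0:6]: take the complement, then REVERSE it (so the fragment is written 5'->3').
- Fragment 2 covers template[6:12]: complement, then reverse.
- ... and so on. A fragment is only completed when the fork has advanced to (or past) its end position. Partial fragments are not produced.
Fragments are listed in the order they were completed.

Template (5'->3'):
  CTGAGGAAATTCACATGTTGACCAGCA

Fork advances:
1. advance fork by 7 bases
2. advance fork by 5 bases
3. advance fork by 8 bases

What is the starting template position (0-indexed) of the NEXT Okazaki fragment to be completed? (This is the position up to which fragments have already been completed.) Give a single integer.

Answer: 18

Derivation:
Step 1: advance 7 -> fork_pos = 0 + 7 = 7. Reached multiple(s) of 6: 6 -> fragment 1 completed (1 total).
Step 2: advance 5 -> fork_pos = 7 + 5 = 12. Reached multiple(s) of 6: 12 -> fragment 2 completed (2 total).
Step 3: advance 8 -> fork_pos = 12 + 8 = 20. Reached multiple(s) of 6: 18 -> fragment 3 completed (3 total).
3 fragment(s) completed, covering template[0:18] (3 x 6 = 18). The next fragment, fragment 4, covers template[18:24], so it starts at position 18.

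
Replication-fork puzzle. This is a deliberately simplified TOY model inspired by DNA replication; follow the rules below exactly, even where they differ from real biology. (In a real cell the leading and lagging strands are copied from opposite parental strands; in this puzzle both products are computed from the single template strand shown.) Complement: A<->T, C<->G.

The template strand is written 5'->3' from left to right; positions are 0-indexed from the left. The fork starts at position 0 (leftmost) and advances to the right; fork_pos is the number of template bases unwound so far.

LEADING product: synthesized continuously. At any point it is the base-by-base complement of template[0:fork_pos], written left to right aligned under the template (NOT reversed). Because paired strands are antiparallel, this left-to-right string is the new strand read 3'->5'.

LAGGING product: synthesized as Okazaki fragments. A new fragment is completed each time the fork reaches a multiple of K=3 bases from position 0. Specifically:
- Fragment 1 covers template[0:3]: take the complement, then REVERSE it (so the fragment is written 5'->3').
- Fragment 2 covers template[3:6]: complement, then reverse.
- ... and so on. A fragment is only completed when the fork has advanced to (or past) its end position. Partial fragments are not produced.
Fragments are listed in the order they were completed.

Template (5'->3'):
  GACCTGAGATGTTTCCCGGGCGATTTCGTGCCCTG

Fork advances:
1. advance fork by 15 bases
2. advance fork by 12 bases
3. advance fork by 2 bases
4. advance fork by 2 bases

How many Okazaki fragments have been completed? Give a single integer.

Step 1: advance 15 -> fork_pos = 0 + 15 = 15. Reached multiple(s) of 3: 3, 6, 9, 12, 15 -> fragments 1-5 completed (5 total).
Step 2: advance 12 -> fork_pos = 15 + 12 = 27. Reached multiple(s) of 3: 18, 21, 24, 27 -> fragments 6-9 completed (9 total).
Step 3: advance 2 -> fork_pos = 27 + 2 = 29. Next multiple of 3 is 30 (not reached); still 9 fragment(s).
Step 4: advance 2 -> fork_pos = 29 + 2 = 31. Reached multiple(s) of 3: 30 -> fragment 10 completed (10 total).
Check: final fork_pos = 31; the multiples of 3 that are <= 31 are 3..30 -> 31 // 3 = 10 completed fragment(s).

Answer: 10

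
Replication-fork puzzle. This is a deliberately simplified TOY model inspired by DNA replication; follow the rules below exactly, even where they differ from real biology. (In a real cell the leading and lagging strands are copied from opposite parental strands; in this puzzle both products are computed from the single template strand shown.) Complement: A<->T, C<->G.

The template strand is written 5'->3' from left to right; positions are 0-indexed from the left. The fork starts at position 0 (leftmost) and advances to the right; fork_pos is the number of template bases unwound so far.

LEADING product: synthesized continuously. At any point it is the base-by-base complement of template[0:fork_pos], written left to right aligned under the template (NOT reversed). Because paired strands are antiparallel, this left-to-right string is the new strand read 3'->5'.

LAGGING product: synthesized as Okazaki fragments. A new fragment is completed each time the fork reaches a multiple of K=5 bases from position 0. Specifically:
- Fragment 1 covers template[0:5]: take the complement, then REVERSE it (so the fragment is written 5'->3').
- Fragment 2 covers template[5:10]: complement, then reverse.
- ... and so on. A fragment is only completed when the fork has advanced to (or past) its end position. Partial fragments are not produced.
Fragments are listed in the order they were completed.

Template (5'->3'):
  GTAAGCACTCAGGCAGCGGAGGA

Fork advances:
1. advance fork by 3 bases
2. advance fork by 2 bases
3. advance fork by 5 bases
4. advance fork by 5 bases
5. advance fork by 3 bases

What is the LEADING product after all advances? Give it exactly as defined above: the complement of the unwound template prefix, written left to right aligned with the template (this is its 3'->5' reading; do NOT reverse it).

Step 1: advance 3 -> fork_pos = 0 + 3 = 3.
Step 2: advance 2 -> fork_pos = 3 + 2 = 5.
Step 3: advance 5 -> fork_pos = 5 + 5 = 10.
Step 4: advance 5 -> fork_pos = 10 + 5 = 15.
Step 5: advance 3 -> fork_pos = 15 + 3 = 18.
Unwound prefix: template[0:18] = GTAAGCACTCAGGCAGCG
Complement it base by base (A<->T, C<->G), keeping left-to-right order:
  [0:5] GTAAG -> CATTC
  [5:10] CACTC -> GTGAG
  [10:15] AGGCA -> TCCGT
  [15:18] GCG -> CGC
Concatenate: CATTCGTGAGTCCGTCGC (length 18; written aligned with the template, i.e. 3'->5').

Answer: CATTCGTGAGTCCGTCGC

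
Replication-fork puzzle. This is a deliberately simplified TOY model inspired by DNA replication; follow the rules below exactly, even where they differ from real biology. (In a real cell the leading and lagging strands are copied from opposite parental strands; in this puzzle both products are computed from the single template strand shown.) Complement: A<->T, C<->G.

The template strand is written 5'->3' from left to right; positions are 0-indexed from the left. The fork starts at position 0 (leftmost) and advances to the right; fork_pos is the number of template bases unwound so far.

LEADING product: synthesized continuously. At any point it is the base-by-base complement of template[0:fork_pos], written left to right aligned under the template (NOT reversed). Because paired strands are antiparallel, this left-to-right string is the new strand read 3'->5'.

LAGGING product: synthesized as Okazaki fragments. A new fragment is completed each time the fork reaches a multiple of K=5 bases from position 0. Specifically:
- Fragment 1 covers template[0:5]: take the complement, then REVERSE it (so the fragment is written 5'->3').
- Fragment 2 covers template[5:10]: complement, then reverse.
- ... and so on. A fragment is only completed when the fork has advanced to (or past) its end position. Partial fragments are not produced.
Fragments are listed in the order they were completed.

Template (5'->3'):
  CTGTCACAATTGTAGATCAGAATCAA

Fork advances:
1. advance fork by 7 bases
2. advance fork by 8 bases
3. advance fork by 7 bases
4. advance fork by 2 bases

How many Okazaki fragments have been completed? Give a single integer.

Step 1: advance 7 -> fork_pos = 0 + 7 = 7. Reached multiple(s) of 5: 5 -> fragment 1 completed (1 total).
Step 2: advance 8 -> fork_pos = 7 + 8 = 15. Reached multiple(s) of 5: 10, 15 -> fragments 2-3 completed (3 total).
Step 3: advance 7 -> fork_pos = 15 + 7 = 22. Reached multiple(s) of 5: 20 -> fragment 4 completed (4 total).
Step 4: advance 2 -> fork_pos = 22 + 2 = 24. Next multiple of 5 is 25 (not reached); still 4 fragment(s).
Check: final fork_pos = 24; the multiples of 5 that are <= 24 are 5..20 -> 24 // 5 = 4 completed fragment(s).

Answer: 4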